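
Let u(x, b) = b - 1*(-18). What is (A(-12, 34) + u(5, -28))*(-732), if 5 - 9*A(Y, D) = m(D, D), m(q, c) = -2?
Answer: 20252/3 ≈ 6750.7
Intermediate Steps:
A(Y, D) = 7/9 (A(Y, D) = 5/9 - 1/9*(-2) = 5/9 + 2/9 = 7/9)
u(x, b) = 18 + b (u(x, b) = b + 18 = 18 + b)
(A(-12, 34) + u(5, -28))*(-732) = (7/9 + (18 - 28))*(-732) = (7/9 - 10)*(-732) = -83/9*(-732) = 20252/3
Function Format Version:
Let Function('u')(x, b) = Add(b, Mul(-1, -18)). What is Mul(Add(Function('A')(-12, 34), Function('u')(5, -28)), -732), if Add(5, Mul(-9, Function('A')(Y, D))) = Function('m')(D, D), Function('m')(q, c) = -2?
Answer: Rational(20252, 3) ≈ 6750.7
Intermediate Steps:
Function('A')(Y, D) = Rational(7, 9) (Function('A')(Y, D) = Add(Rational(5, 9), Mul(Rational(-1, 9), -2)) = Add(Rational(5, 9), Rational(2, 9)) = Rational(7, 9))
Function('u')(x, b) = Add(18, b) (Function('u')(x, b) = Add(b, 18) = Add(18, b))
Mul(Add(Function('A')(-12, 34), Function('u')(5, -28)), -732) = Mul(Add(Rational(7, 9), Add(18, -28)), -732) = Mul(Add(Rational(7, 9), -10), -732) = Mul(Rational(-83, 9), -732) = Rational(20252, 3)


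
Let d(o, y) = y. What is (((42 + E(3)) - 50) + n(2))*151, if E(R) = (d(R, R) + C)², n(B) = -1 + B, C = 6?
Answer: 11174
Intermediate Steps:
E(R) = (6 + R)² (E(R) = (R + 6)² = (6 + R)²)
(((42 + E(3)) - 50) + n(2))*151 = (((42 + (6 + 3)²) - 50) + (-1 + 2))*151 = (((42 + 9²) - 50) + 1)*151 = (((42 + 81) - 50) + 1)*151 = ((123 - 50) + 1)*151 = (73 + 1)*151 = 74*151 = 11174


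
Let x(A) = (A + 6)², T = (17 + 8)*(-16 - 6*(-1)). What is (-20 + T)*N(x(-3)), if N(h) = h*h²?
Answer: -196830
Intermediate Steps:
T = -250 (T = 25*(-16 + 6) = 25*(-10) = -250)
x(A) = (6 + A)²
N(h) = h³
(-20 + T)*N(x(-3)) = (-20 - 250)*((6 - 3)²)³ = -270*(3²)³ = -270*9³ = -270*729 = -196830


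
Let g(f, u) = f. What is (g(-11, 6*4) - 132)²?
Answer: 20449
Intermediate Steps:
(g(-11, 6*4) - 132)² = (-11 - 132)² = (-143)² = 20449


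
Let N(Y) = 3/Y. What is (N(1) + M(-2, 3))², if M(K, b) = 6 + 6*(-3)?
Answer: 81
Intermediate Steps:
M(K, b) = -12 (M(K, b) = 6 - 18 = -12)
(N(1) + M(-2, 3))² = (3/1 - 12)² = (3*1 - 12)² = (3 - 12)² = (-9)² = 81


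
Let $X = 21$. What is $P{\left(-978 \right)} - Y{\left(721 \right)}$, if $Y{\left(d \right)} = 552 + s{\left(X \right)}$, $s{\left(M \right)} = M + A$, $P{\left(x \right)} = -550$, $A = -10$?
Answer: $-1113$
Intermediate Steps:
$s{\left(M \right)} = -10 + M$ ($s{\left(M \right)} = M - 10 = -10 + M$)
$Y{\left(d \right)} = 563$ ($Y{\left(d \right)} = 552 + \left(-10 + 21\right) = 552 + 11 = 563$)
$P{\left(-978 \right)} - Y{\left(721 \right)} = -550 - 563 = -1113$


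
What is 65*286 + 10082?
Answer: 28672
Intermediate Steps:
65*286 + 10082 = 18590 + 10082 = 28672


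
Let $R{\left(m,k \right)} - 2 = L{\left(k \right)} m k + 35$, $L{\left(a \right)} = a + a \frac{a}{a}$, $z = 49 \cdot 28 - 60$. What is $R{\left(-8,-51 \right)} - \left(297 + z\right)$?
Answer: $-43188$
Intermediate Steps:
$z = 1312$ ($z = 1372 - 60 = 1312$)
$L{\left(a \right)} = 2 a$ ($L{\left(a \right)} = a + a 1 = a + a = 2 a$)
$R{\left(m,k \right)} = 37 + 2 m k^{2}$ ($R{\left(m,k \right)} = 2 + \left(2 k m k + 35\right) = 2 + \left(2 m k^{2} + 35\right) = 2 + \left(35 + 2 m k^{2}\right) = 37 + 2 m k^{2}$)
$R{\left(-8,-51 \right)} - \left(297 + z\right) = \left(37 + 2 \left(-8\right) \left(-51\right)^{2}\right) - \left(297 + 1312\right) = \left(37 + 2 \left(-8\right) 2601\right) - 1609 = \left(37 - 41616\right) - 1609 = -41579 - 1609 = -43188$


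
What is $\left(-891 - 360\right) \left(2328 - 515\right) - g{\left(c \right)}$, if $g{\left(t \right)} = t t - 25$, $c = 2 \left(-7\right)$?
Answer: $-2268234$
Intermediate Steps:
$c = -14$
$g{\left(t \right)} = -25 + t^{2}$ ($g{\left(t \right)} = t^{2} - 25 = -25 + t^{2}$)
$\left(-891 - 360\right) \left(2328 - 515\right) - g{\left(c \right)} = \left(-891 - 360\right) \left(2328 - 515\right) - \left(-25 + \left(-14\right)^{2}\right) = \left(-1251\right) 1813 - \left(-25 + 196\right) = -2268063 - 171 = -2268234$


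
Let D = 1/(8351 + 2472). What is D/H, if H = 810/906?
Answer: 151/1461105 ≈ 0.00010335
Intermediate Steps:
H = 135/151 (H = 810*(1/906) = 135/151 ≈ 0.89404)
D = 1/10823 ≈ 9.2396e-5
D/H = 1/(10823*(135/151)) = (1/10823)*(151/135) = 151/1461105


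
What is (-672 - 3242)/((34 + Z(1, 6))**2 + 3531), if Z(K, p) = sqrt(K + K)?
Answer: -18352746/21977473 + 266152*sqrt(2)/21977473 ≈ -0.81794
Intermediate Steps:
Z(K, p) = sqrt(2)*sqrt(K) (Z(K, p) = sqrt(2*K) = sqrt(2)*sqrt(K))
(-672 - 3242)/((34 + Z(1, 6))**2 + 3531) = (-672 - 3242)/((34 + sqrt(2)*sqrt(1))**2 + 3531) = -3914/((34 + sqrt(2)*1)**2 + 3531) = -3914/((34 + sqrt(2))**2 + 3531) = -3914/(3531 + (34 + sqrt(2))**2)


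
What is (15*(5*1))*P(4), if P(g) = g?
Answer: 300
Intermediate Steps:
(15*(5*1))*P(4) = (15*(5*1))*4 = (15*5)*4 = 75*4 = 300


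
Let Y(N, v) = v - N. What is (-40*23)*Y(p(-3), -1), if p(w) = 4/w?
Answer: -920/3 ≈ -306.67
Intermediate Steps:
(-40*23)*Y(p(-3), -1) = (-40*23)*(-1 - 4/(-3)) = -920*(-1 - 4*(-1)/3) = -920*(-1 - 1*(-4/3)) = -920*(-1 + 4/3) = -920*1/3 = -920/3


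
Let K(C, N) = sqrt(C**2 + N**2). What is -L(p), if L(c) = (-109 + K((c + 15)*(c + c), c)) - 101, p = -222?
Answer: 210 - 222*sqrt(171397) ≈ -91698.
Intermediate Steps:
L(c) = -210 + sqrt(c**2 + 4*c**2*(15 + c)**2) (L(c) = (-109 + sqrt(((c + 15)*(c + c))**2 + c**2)) - 101 = (-109 + sqrt(((15 + c)*(2*c))**2 + c**2)) - 101 = (-109 + sqrt((2*c*(15 + c))**2 + c**2)) - 101 = (-109 + sqrt(4*c**2*(15 + c)**2 + c**2)) - 101 = (-109 + sqrt(c**2 + 4*c**2*(15 + c)**2)) - 101 = -210 + sqrt(c**2 + 4*c**2*(15 + c)**2))
-L(p) = -(-210 + sqrt((-222)**2*(1 + 4*(15 - 222)**2))) = -(-210 + sqrt(49284*(1 + 4*(-207)**2))) = -(-210 + sqrt(49284*(1 + 4*42849))) = -(-210 + sqrt(49284*(1 + 171396))) = -(-210 + sqrt(49284*171397)) = -(-210 + sqrt(8447129748)) = -(-210 + 222*sqrt(171397)) = 210 - 222*sqrt(171397)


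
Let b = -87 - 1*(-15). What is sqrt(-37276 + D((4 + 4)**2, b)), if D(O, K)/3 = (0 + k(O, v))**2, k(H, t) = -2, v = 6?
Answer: 4*I*sqrt(2329) ≈ 193.04*I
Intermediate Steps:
b = -72 (b = -87 + 15 = -72)
D(O, K) = 12 (D(O, K) = 3*(0 - 2)**2 = 3*(-2)**2 = 3*4 = 12)
sqrt(-37276 + D((4 + 4)**2, b)) = sqrt(-37276 + 12) = sqrt(-37264) = 4*I*sqrt(2329)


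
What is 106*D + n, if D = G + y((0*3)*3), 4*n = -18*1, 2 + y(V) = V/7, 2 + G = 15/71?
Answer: -57667/142 ≈ -406.11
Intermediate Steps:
G = -127/71 (G = -2 + 15/71 = -127/71 ≈ -1.7887)
y(V) = -2 + V/7
n = -9/2 (n = (-18*1)/4 = (¼)*(-18) = -9/2 ≈ -4.5000)
D = -269/71 (D = -127/71 + (-2 + ((0*3)*3)/7) = -127/71 + (-2 + (0*3)/7) = -127/71 + (-2 + (⅐)*0) = -127/71 + (-2 + 0) = -127/71 - 2 = -269/71 ≈ -3.7887)
106*D + n = 106*(-269/71) - 9/2 = -28514/71 - 9/2 = -57667/142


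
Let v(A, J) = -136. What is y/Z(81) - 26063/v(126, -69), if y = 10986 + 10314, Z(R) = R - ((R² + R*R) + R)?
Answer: 56516981/297432 ≈ 190.02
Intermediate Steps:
Z(R) = -2*R² (Z(R) = R - ((R² + R²) + R) = R - (2*R² + R) = R - (R + 2*R²) = R + (-R - 2*R²) = -2*R²)
y = 21300
y/Z(81) - 26063/v(126, -69) = 21300/((-2*81²)) - 26063/(-136) = 21300/((-2*6561)) - 26063*(-1/136) = 21300/(-13122) + 26063/136 = 21300*(-1/13122) + 26063/136 = -3550/2187 + 26063/136 = 56516981/297432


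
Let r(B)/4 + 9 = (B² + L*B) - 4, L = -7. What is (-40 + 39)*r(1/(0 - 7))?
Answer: 2348/49 ≈ 47.918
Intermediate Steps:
r(B) = -52 - 28*B + 4*B² (r(B) = -36 + 4*((B² - 7*B) - 4) = -36 + 4*(-4 + B² - 7*B) = -36 + (-16 - 28*B + 4*B²) = -52 - 28*B + 4*B²)
(-40 + 39)*r(1/(0 - 7)) = (-40 + 39)*(-52 - 28/(0 - 7) + 4*(1/(0 - 7))²) = -(-52 - 28/(-7) + 4*(1/(-7))²) = -(-52 - 28*(-⅐) + 4*(-⅐)²) = -(-52 + 4 + 4*(1/49)) = -(-52 + 4 + 4/49) = -1*(-2348/49) = 2348/49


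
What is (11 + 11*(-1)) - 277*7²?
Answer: -13573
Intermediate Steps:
(11 + 11*(-1)) - 277*7² = (11 - 11) - 277*49 = 0 - 13573 = -13573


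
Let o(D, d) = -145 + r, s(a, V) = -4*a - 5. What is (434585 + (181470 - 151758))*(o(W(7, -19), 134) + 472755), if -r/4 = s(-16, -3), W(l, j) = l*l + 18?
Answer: 219321831078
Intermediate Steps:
s(a, V) = -5 - 4*a
W(l, j) = 18 + l**2 (W(l, j) = l**2 + 18 = 18 + l**2)
r = -236 (r = -4*(-5 - 4*(-16)) = -4*(-5 + 64) = -4*59 = -236)
o(D, d) = -381 (o(D, d) = -145 - 236 = -381)
(434585 + (181470 - 151758))*(o(W(7, -19), 134) + 472755) = (434585 + (181470 - 151758))*(-381 + 472755) = (434585 + 29712)*472374 = 464297*472374 = 219321831078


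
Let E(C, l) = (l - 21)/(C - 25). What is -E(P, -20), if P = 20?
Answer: -41/5 ≈ -8.2000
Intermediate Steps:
E(C, l) = (-21 + l)/(-25 + C)
-E(P, -20) = -(-21 - 20)/(-25 + 20) = -(-41)/(-5) = -(-1)*(-41)/5 = -1*41/5 = -41/5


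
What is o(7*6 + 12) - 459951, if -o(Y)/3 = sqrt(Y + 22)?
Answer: -459951 - 6*sqrt(19) ≈ -4.5998e+5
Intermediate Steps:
o(Y) = -3*sqrt(22 + Y) (o(Y) = -3*sqrt(Y + 22) = -3*sqrt(22 + Y))
o(7*6 + 12) - 459951 = -3*sqrt(22 + (7*6 + 12)) - 459951 = -3*sqrt(22 + (42 + 12)) - 459951 = -3*sqrt(22 + 54) - 459951 = -6*sqrt(19) - 459951 = -459951 - 6*sqrt(19)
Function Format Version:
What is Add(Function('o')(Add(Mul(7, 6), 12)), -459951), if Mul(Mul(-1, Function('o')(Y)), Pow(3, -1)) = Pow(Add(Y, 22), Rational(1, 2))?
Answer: Add(-459951, Mul(-6, Pow(19, Rational(1, 2)))) ≈ -4.5998e+5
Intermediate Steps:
Function('o')(Y) = Mul(-3, Pow(Add(22, Y), Rational(1, 2))) (Function('o')(Y) = Mul(-3, Pow(Add(Y, 22), Rational(1, 2))) = Mul(-3, Pow(Add(22, Y), Rational(1, 2))))
Add(Function('o')(Add(Mul(7, 6), 12)), -459951) = Add(Mul(-3, Pow(Add(22, Add(Mul(7, 6), 12)), Rational(1, 2))), -459951) = Add(Mul(-3, Pow(Add(22, Add(42, 12)), Rational(1, 2))), -459951) = Add(Mul(-3, Pow(Add(22, 54), Rational(1, 2))), -459951) = Add(Mul(-3, Pow(76, Rational(1, 2))), -459951) = Add(Mul(-3, Mul(2, Pow(19, Rational(1, 2)))), -459951) = Add(Mul(-6, Pow(19, Rational(1, 2))), -459951) = Add(-459951, Mul(-6, Pow(19, Rational(1, 2))))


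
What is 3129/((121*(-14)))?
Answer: -447/242 ≈ -1.8471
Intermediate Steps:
3129/((121*(-14))) = 3129/(-1694) = 3129*(-1/1694) = -447/242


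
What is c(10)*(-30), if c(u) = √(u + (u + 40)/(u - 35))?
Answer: -60*√2 ≈ -84.853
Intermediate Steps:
c(u) = √(u + (40 + u)/(-35 + u))
c(10)*(-30) = √((40 + 10 + 10*(-35 + 10))/(-35 + 10))*(-30) = √((40 + 10 + 10*(-25))/(-25))*(-30) = √(-(40 + 10 - 250)/25)*(-30) = √(-1/25*(-200))*(-30) = √8*(-30) = (2*√2)*(-30) = -60*√2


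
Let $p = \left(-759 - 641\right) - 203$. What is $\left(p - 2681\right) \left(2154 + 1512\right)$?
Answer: $-15705144$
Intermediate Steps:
$p = -1603$ ($p = -1400 - 203 = -1603$)
$\left(p - 2681\right) \left(2154 + 1512\right) = \left(-1603 - 2681\right) \left(2154 + 1512\right) = \left(-4284\right) 3666 = -15705144$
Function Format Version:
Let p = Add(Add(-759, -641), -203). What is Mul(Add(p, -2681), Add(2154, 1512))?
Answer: -15705144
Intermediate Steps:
p = -1603 (p = Add(-1400, -203) = -1603)
Mul(Add(p, -2681), Add(2154, 1512)) = Mul(Add(-1603, -2681), Add(2154, 1512)) = Mul(-4284, 3666) = -15705144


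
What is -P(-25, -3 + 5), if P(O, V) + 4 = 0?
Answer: 4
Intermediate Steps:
P(O, V) = -4 (P(O, V) = -4 + 0 = -4)
-P(-25, -3 + 5) = -1*(-4) = 4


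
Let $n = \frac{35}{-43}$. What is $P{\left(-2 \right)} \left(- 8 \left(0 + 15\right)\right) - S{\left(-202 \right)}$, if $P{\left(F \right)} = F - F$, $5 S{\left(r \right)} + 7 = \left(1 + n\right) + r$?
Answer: $\frac{8979}{215} \approx 41.763$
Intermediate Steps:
$n = - \frac{35}{43}$ ($n = 35 \left(- \frac{1}{43}\right) = - \frac{35}{43} \approx -0.81395$)
$S{\left(r \right)} = - \frac{293}{215} + \frac{r}{5}$ ($S{\left(r \right)} = - \frac{7}{5} + \frac{\left(1 - \frac{35}{43}\right) + r}{5} = - \frac{7}{5} + \frac{\frac{8}{43} + r}{5} = - \frac{7}{5} + \left(\frac{8}{215} + \frac{r}{5}\right) = - \frac{293}{215} + \frac{r}{5}$)
$P{\left(F \right)} = 0$
$P{\left(-2 \right)} \left(- 8 \left(0 + 15\right)\right) - S{\left(-202 \right)} = 0 \left(- 8 \left(0 + 15\right)\right) - \left(- \frac{293}{215} + \frac{1}{5} \left(-202\right)\right) = 0 \left(\left(-8\right) 15\right) - \left(- \frac{293}{215} - \frac{202}{5}\right) = 0 \left(-120\right) - - \frac{8979}{215} = 0 + \frac{8979}{215} = \frac{8979}{215}$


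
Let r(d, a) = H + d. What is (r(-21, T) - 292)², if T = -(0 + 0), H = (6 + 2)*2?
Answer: 88209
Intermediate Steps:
H = 16 (H = 8*2 = 16)
T = 0 (T = -1*0 = 0)
r(d, a) = 16 + d
(r(-21, T) - 292)² = ((16 - 21) - 292)² = (-5 - 292)² = (-297)² = 88209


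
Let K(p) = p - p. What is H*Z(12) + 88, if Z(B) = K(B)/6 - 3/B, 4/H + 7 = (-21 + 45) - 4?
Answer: 1143/13 ≈ 87.923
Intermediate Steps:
K(p) = 0
H = 4/13 (H = 4/(-7 + ((-21 + 45) - 4)) = 4/(-7 + (24 - 4)) = 4/(-7 + 20) = 4/13 ≈ 0.30769)
Z(B) = -3/B (Z(B) = 0/6 - 3/B = 0*(⅙) - 3/B = 0 - 3/B = -3/B)
H*Z(12) + 88 = 4*(-3/12)/13 + 88 = 4*(-3*1/12)/13 + 88 = (4/13)*(-¼) + 88 = -1/13 + 88 = 1143/13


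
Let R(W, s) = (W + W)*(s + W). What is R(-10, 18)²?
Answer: 25600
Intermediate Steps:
R(W, s) = 2*W*(W + s) (R(W, s) = (2*W)*(W + s) = 2*W*(W + s))
R(-10, 18)² = (2*(-10)*(-10 + 18))² = (2*(-10)*8)² = (-160)² = 25600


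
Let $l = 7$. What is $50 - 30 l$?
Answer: $-160$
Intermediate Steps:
$50 - 30 l = 50 - 210 = -160$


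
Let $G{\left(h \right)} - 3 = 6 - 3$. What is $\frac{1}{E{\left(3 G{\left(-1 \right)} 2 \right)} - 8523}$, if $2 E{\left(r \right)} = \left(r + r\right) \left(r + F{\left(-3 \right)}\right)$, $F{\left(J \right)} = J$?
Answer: $- \frac{1}{7335} \approx -0.00013633$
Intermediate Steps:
$G{\left(h \right)} = 6$ ($G{\left(h \right)} = 3 + \left(6 - 3\right) = 3 + 3 = 6$)
$E{\left(r \right)} = r \left(-3 + r\right)$ ($E{\left(r \right)} = \frac{\left(r + r\right) \left(r - 3\right)}{2} = \frac{2 r \left(-3 + r\right)}{2} = r \left(-3 + r\right)$)
$\frac{1}{E{\left(3 G{\left(-1 \right)} 2 \right)} - 8523} = \frac{1}{3 \cdot 6 \cdot 2 \left(-3 + 3 \cdot 6 \cdot 2\right) - 8523} = \frac{1}{18 \cdot 2 \left(-3 + 18 \cdot 2\right) - 8523} = \frac{1}{36 \left(-3 + 36\right) - 8523} = \frac{1}{36 \cdot 33 - 8523} = \frac{1}{1188 - 8523} = \frac{1}{-7335} = - \frac{1}{7335}$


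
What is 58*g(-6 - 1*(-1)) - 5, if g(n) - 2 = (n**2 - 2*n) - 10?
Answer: 1561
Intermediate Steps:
g(n) = -8 + n**2 - 2*n (g(n) = 2 + ((n**2 - 2*n) - 10) = 2 + (-10 + n**2 - 2*n) = -8 + n**2 - 2*n)
58*g(-6 - 1*(-1)) - 5 = 58*(-8 + (-6 - 1*(-1))**2 - 2*(-6 - 1*(-1))) - 5 = 58*(-8 + (-6 + 1)**2 - 2*(-6 + 1)) - 5 = 58*(-8 + (-5)**2 - 2*(-5)) - 5 = 58*(-8 + 25 + 10) - 5 = 58*27 - 5 = 1566 - 5 = 1561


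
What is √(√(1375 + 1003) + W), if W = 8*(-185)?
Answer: √(-1480 + √2378) ≈ 37.832*I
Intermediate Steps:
W = -1480
√(√(1375 + 1003) + W) = √(√(1375 + 1003) - 1480) = √(√2378 - 1480) = √(-1480 + √2378)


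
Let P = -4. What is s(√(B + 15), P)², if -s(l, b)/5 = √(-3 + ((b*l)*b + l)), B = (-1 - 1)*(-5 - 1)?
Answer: -75 + 1275*√3 ≈ 2133.4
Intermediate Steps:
B = 12 (B = -2*(-6) = 12)
s(l, b) = -5*√(-3 + l + l*b²) (s(l, b) = -5*√(-3 + ((b*l)*b + l)) = -5*√(-3 + (l*b² + l)) = -5*√(-3 + (l + l*b²)) = -5*√(-3 + l + l*b²))
s(√(B + 15), P)² = (-5*√(-3 + √(12 + 15) + √(12 + 15)*(-4)²))² = (-5*√(-3 + √27 + √27*16))² = (-5*√(-3 + 3*√3 + (3*√3)*16))² = (-5*√(-3 + 3*√3 + 48*√3))² = (-5*√(-3 + 51*√3))² = -75 + 1275*√3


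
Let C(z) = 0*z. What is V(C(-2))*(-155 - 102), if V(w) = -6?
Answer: 1542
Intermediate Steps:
C(z) = 0
V(C(-2))*(-155 - 102) = -6*(-155 - 102) = -6*(-257) = 1542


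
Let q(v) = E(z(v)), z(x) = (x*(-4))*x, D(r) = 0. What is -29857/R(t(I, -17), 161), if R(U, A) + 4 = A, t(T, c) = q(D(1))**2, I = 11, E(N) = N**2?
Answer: -29857/157 ≈ -190.17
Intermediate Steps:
z(x) = -4*x**2 (z(x) = (-4*x)*x = -4*x**2)
q(v) = 16*v**4 (q(v) = (-4*v**2)**2 = 16*v**4)
t(T, c) = 0 (t(T, c) = (16*0**4)**2 = (16*0)**2 = 0**2 = 0)
R(U, A) = -4 + A
-29857/R(t(I, -17), 161) = -29857/(-4 + 161) = -29857/157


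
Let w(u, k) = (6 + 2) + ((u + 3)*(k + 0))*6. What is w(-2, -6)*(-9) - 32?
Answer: 220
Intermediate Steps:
w(u, k) = 8 + 6*k*(3 + u) (w(u, k) = 8 + ((3 + u)*k)*6 = 8 + (k*(3 + u))*6 = 8 + 6*k*(3 + u))
w(-2, -6)*(-9) - 32 = (8 + 18*(-6) + 6*(-6)*(-2))*(-9) - 32 = (8 - 108 + 72)*(-9) - 32 = -28*(-9) - 32 = 252 - 32 = 220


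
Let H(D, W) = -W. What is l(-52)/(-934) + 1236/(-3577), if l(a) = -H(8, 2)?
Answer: -580789/1670459 ≈ -0.34768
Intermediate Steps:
l(a) = 2 (l(a) = -(-1)*2 = -1*(-2) = 2)
l(-52)/(-934) + 1236/(-3577) = 2/(-934) + 1236/(-3577) = 2*(-1/934) + 1236*(-1/3577) = -1/467 - 1236/3577 = -580789/1670459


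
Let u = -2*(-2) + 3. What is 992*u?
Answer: 6944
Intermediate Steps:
u = 7 (u = 4 + 3 = 7)
992*u = 992*7 = 6944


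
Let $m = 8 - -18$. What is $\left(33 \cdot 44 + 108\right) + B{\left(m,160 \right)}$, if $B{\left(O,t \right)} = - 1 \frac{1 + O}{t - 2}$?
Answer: $\frac{246453}{158} \approx 1559.8$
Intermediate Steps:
$m = 26$ ($m = 8 + 18 = 26$)
$B{\left(O,t \right)} = - \frac{1 + O}{-2 + t}$ ($B{\left(O,t \right)} = - 1 \frac{1 + O}{-2 + t} = - \frac{1 + O}{-2 + t}$)
$\left(33 \cdot 44 + 108\right) + B{\left(m,160 \right)} = \left(33 \cdot 44 + 108\right) + \frac{-1 - 26}{-2 + 160} = \left(1452 + 108\right) + \frac{-1 - 26}{158} = 1560 + \frac{1}{158} \left(-27\right) = 1560 - \frac{27}{158} = \frac{246453}{158}$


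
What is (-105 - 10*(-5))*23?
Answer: -1265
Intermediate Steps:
(-105 - 10*(-5))*23 = (-105 + 50)*23 = -55*23 = -1265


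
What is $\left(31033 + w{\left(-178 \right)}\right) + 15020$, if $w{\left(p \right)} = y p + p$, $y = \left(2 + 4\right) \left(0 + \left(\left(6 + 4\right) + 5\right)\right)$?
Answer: $29855$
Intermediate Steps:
$y = 90$ ($y = 6 \left(0 + \left(10 + 5\right)\right) = 6 \left(0 + 15\right) = 6 \cdot 15 = 90$)
$w{\left(p \right)} = 91 p$ ($w{\left(p \right)} = 90 p + p = 91 p$)
$\left(31033 + w{\left(-178 \right)}\right) + 15020 = \left(31033 + 91 \left(-178\right)\right) + 15020 = \left(31033 - 16198\right) + 15020 = 14835 + 15020 = 29855$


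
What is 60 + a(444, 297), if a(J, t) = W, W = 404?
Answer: 464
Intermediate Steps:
a(J, t) = 404
60 + a(444, 297) = 60 + 404 = 464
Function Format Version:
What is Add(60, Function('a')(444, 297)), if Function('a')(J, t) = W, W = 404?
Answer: 464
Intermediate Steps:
Function('a')(J, t) = 404
Add(60, Function('a')(444, 297)) = Add(60, 404) = 464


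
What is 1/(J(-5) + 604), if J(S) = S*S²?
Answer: 1/479 ≈ 0.0020877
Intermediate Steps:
J(S) = S³
1/(J(-5) + 604) = 1/((-5)³ + 604) = 1/(-125 + 604) = 1/479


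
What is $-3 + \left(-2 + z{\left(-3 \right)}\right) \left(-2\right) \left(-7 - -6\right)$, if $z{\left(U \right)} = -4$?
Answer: $-15$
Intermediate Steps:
$-3 + \left(-2 + z{\left(-3 \right)}\right) \left(-2\right) \left(-7 - -6\right) = -3 + \left(-2 - 4\right) \left(-2\right) \left(-7 - -6\right) = -3 + \left(-6\right) \left(-2\right) \left(-7 + 6\right) = -3 + 12 \left(-1\right) = -3 - 12 = -15$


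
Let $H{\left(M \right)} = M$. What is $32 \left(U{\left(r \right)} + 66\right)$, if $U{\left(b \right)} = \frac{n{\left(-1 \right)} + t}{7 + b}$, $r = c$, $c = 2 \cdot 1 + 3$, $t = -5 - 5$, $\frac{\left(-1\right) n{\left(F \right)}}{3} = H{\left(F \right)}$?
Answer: $\frac{6280}{3} \approx 2093.3$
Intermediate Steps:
$n{\left(F \right)} = - 3 F$
$t = -10$
$c = 5$ ($c = 2 + 3 = 5$)
$r = 5$
$U{\left(b \right)} = - \frac{7}{7 + b}$ ($U{\left(b \right)} = \frac{\left(-3\right) \left(-1\right) - 10}{7 + b} = \frac{3 - 10}{7 + b} = - \frac{7}{7 + b}$)
$32 \left(U{\left(r \right)} + 66\right) = 32 \left(- \frac{7}{7 + 5} + 66\right) = 32 \left(- \frac{7}{12} + 66\right) = 32 \cdot \frac{785}{12} = \frac{6280}{3}$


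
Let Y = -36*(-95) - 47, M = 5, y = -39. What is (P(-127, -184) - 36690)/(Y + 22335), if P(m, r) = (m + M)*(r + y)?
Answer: -2371/6427 ≈ -0.36891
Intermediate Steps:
P(m, r) = (-39 + r)*(5 + m) (P(m, r) = (m + 5)*(r - 39) = (5 + m)*(-39 + r) = (-39 + r)*(5 + m))
Y = 3373 (Y = 3420 - 47 = 3373)
(P(-127, -184) - 36690)/(Y + 22335) = ((-195 - 39*(-127) + 5*(-184) - 127*(-184)) - 36690)/(3373 + 22335) = ((-195 + 4953 - 920 + 23368) - 36690)/25708 = (27206 - 36690)*(1/25708) = -9484*1/25708 = -2371/6427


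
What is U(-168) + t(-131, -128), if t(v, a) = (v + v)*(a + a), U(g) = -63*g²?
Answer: -1711040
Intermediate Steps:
t(v, a) = 4*a*v (t(v, a) = (2*v)*(2*a) = 4*a*v)
U(-168) + t(-131, -128) = -63*(-168)² + 4*(-128)*(-131) = -63*28224 + 67072 = -1778112 + 67072 = -1711040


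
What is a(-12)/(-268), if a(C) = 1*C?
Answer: 3/67 ≈ 0.044776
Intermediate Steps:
a(C) = C
a(-12)/(-268) = -12/(-268) = -12*(-1/268) = 3/67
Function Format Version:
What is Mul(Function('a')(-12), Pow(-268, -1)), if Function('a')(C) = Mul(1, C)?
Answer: Rational(3, 67) ≈ 0.044776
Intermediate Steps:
Function('a')(C) = C
Mul(Function('a')(-12), Pow(-268, -1)) = Mul(-12, Pow(-268, -1)) = Mul(-12, Rational(-1, 268)) = Rational(3, 67)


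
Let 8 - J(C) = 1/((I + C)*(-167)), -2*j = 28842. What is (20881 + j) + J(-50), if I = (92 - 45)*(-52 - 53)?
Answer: 5384577659/832495 ≈ 6468.0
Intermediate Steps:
j = -14421 (j = -½*28842 = -14421)
I = -4935 (I = 47*(-105) = -4935)
J(C) = 8 + 1/(167*(-4935 + C)) (J(C) = 8 - 1/((-4935 + C)*(-167)) = 8 - (-1)/((-4935 + C)*167) = 8 - (-1)/(167*(-4935 + C)) = 8 + 1/(167*(-4935 + C)))
(20881 + j) + J(-50) = (20881 - 14421) + (-6593159 + 1336*(-50))/(167*(-4935 - 50)) = 6460 + (1/167)*(-6593159 - 66800)/(-4985) = 6460 + (1/167)*(-1/4985)*(-6659959) = 6460 + 6659959/832495 = 5384577659/832495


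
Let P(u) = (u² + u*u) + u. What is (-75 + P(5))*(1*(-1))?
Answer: 20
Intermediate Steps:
P(u) = u + 2*u² (P(u) = (u² + u²) + u = 2*u² + u = u + 2*u²)
(-75 + P(5))*(1*(-1)) = (-75 + 5*(1 + 2*5))*(1*(-1)) = (-75 + 5*(1 + 10))*(-1) = (-75 + 5*11)*(-1) = (-75 + 55)*(-1) = -20*(-1) = 20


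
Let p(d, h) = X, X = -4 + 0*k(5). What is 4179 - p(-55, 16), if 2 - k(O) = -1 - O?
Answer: 4183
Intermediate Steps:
k(O) = 3 + O (k(O) = 2 - (-1 - O) = 2 + (1 + O) = 3 + O)
X = -4 (X = -4 + 0*(3 + 5) = -4 + 0*8 = -4 + 0 = -4)
p(d, h) = -4
4179 - p(-55, 16) = 4179 - 1*(-4) = 4179 + 4 = 4183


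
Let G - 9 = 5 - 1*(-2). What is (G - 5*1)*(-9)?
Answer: -99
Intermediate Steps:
G = 16 (G = 9 + (5 - 1*(-2)) = 9 + (5 + 2) = 9 + 7 = 16)
(G - 5*1)*(-9) = (16 - 5*1)*(-9) = (16 - 5)*(-9) = 11*(-9) = -99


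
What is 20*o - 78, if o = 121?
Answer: 2342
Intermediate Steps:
20*o - 78 = 20*121 - 78 = 2420 - 78 = 2342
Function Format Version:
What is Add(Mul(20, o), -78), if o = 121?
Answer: 2342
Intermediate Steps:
Add(Mul(20, o), -78) = Add(Mul(20, 121), -78) = Add(2420, -78) = 2342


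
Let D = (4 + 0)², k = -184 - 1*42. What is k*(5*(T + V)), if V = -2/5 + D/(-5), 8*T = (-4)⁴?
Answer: -32092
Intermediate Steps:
k = -226 (k = -184 - 42 = -226)
D = 16 (D = 4² = 16)
T = 32 (T = (⅛)*(-4)⁴ = (⅛)*256 = 32)
V = -18/5 (V = -2/5 + 16/(-5) = -2*⅕ + 16*(-⅕) = -⅖ - 16/5 = -18/5 ≈ -3.6000)
k*(5*(T + V)) = -1130*(32 - 18/5) = -1130*142/5 = -226*142 = -32092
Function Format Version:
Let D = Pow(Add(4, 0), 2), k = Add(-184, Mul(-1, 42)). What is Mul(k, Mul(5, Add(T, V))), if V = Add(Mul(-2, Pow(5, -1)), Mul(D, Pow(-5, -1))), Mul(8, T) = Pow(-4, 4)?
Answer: -32092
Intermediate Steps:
k = -226 (k = Add(-184, -42) = -226)
D = 16 (D = Pow(4, 2) = 16)
T = 32 (T = Mul(Rational(1, 8), Pow(-4, 4)) = Mul(Rational(1, 8), 256) = 32)
V = Rational(-18, 5) (V = Add(Mul(-2, Pow(5, -1)), Mul(16, Pow(-5, -1))) = Add(Mul(-2, Rational(1, 5)), Mul(16, Rational(-1, 5))) = Add(Rational(-2, 5), Rational(-16, 5)) = Rational(-18, 5) ≈ -3.6000)
Mul(k, Mul(5, Add(T, V))) = Mul(-226, Mul(5, Add(32, Rational(-18, 5)))) = Mul(-226, Mul(5, Rational(142, 5))) = Mul(-226, 142) = -32092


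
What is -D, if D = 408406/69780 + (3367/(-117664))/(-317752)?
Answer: -3817368013283107/652233159816960 ≈ -5.8528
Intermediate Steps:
D = 3817368013283107/652233159816960 (D = 408406*(1/69780) + (3367*(-1/117664))*(-1/317752) = 204203/34890 - 3367/117664*(-1/317752) = 204203/34890 + 3367/37387971328 = 3817368013283107/652233159816960 ≈ 5.8528)
-D = -1*3817368013283107/652233159816960 = -3817368013283107/652233159816960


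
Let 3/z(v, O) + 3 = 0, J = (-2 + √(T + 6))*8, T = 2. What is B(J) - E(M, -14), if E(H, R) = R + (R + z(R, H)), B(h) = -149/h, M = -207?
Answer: 315/16 - 149*√2/16 ≈ 6.5176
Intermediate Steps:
J = -16 + 16*√2 (J = (-2 + √(2 + 6))*8 = (-2 + √8)*8 = (-2 + 2*√2)*8 = -16 + 16*√2 ≈ 6.6274)
z(v, O) = -1 (z(v, O) = 3/(-3 + 0) = 3/(-3) = 3*(-⅓) = -1)
E(H, R) = -1 + 2*R (E(H, R) = R + (R - 1) = R + (-1 + R) = -1 + 2*R)
B(J) - E(M, -14) = -149/(-16 + 16*√2) - (-1 + 2*(-14)) = -149/(-16 + 16*√2) - (-1 - 28) = -149/(-16 + 16*√2) - 1*(-29) = -149/(-16 + 16*√2) + 29 = 29 - 149/(-16 + 16*√2)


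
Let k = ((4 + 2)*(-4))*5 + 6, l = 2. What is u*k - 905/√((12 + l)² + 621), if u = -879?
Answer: 100206 - 905*√817/817 ≈ 1.0017e+5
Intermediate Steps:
k = -114 (k = (6*(-4))*5 + 6 = -24*5 + 6 = -120 + 6 = -114)
u*k - 905/√((12 + l)² + 621) = -879*(-114) - 905/√((12 + 2)² + 621) = 100206 - 905/√(14² + 621) = 100206 - 905/√(196 + 621) = 100206 - 905*√817/817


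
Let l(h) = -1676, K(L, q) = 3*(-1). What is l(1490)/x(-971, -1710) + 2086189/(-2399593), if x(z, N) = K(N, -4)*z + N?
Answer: -933057605/412387197 ≈ -2.2626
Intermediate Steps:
K(L, q) = -3
x(z, N) = N - 3*z (x(z, N) = -3*z + N = N - 3*z)
l(1490)/x(-971, -1710) + 2086189/(-2399593) = -1676/(-1710 - 3*(-971)) + 2086189/(-2399593) = -1676/(-1710 + 2913) + 2086189*(-1/2399593) = -1676/1203 - 298027/342799 = -933057605/412387197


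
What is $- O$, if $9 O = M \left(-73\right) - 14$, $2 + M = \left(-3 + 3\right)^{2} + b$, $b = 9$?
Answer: $\frac{175}{3} \approx 58.333$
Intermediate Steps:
$M = 7$ ($M = -2 + \left(\left(-3 + 3\right)^{2} + 9\right) = -2 + \left(0^{2} + 9\right) = -2 + \left(0 + 9\right) = -2 + 9 = 7$)
$O = - \frac{175}{3}$ ($O = \frac{7 \left(-73\right) - 14}{9} = \frac{-511 - 14}{9} = \frac{1}{9} \left(-525\right) = - \frac{175}{3} \approx -58.333$)
$- O = \left(-1\right) \left(- \frac{175}{3}\right) = \frac{175}{3}$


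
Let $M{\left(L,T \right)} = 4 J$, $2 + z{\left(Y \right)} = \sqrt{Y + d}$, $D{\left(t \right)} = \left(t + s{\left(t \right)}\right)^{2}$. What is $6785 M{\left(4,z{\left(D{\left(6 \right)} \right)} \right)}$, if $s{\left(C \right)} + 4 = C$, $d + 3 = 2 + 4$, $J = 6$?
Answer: $162840$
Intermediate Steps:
$d = 3$ ($d = -3 + \left(2 + 4\right) = -3 + 6 = 3$)
$s{\left(C \right)} = -4 + C$
$D{\left(t \right)} = \left(-4 + 2 t\right)^{2}$ ($D{\left(t \right)} = \left(t + \left(-4 + t\right)\right)^{2} = \left(-4 + 2 t\right)^{2}$)
$z{\left(Y \right)} = -2 + \sqrt{3 + Y}$ ($z{\left(Y \right)} = -2 + \sqrt{Y + 3} = -2 + \sqrt{3 + Y}$)
$M{\left(L,T \right)} = 24$ ($M{\left(L,T \right)} = 4 \cdot 6 = 24$)
$6785 M{\left(4,z{\left(D{\left(6 \right)} \right)} \right)} = 6785 \cdot 24 = 162840$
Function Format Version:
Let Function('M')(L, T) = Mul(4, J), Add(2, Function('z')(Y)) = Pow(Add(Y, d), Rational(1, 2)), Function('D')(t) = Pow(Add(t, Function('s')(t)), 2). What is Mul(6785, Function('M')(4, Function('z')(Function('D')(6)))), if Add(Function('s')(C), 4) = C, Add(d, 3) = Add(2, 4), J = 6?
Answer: 162840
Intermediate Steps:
d = 3 (d = Add(-3, Add(2, 4)) = Add(-3, 6) = 3)
Function('s')(C) = Add(-4, C)
Function('D')(t) = Pow(Add(-4, Mul(2, t)), 2) (Function('D')(t) = Pow(Add(t, Add(-4, t)), 2) = Pow(Add(-4, Mul(2, t)), 2))
Function('z')(Y) = Add(-2, Pow(Add(3, Y), Rational(1, 2))) (Function('z')(Y) = Add(-2, Pow(Add(Y, 3), Rational(1, 2))) = Add(-2, Pow(Add(3, Y), Rational(1, 2))))
Function('M')(L, T) = 24 (Function('M')(L, T) = Mul(4, 6) = 24)
Mul(6785, Function('M')(4, Function('z')(Function('D')(6)))) = Mul(6785, 24) = 162840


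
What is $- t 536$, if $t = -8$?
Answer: $4288$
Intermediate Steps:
$- t 536 = - \left(-8\right) 536 = \left(-1\right) \left(-4288\right) = 4288$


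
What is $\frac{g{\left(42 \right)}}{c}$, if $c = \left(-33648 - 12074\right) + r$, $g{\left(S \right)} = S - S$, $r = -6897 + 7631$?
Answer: $0$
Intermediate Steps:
$r = 734$
$g{\left(S \right)} = 0$
$c = -44988$ ($c = \left(-33648 - 12074\right) + 734 = -45722 + 734 = -44988$)
$\frac{g{\left(42 \right)}}{c} = \frac{0}{-44988} = 0 \left(- \frac{1}{44988}\right) = 0$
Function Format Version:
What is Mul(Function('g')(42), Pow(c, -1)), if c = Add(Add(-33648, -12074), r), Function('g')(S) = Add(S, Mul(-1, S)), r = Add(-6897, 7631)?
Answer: 0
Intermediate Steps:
r = 734
Function('g')(S) = 0
c = -44988 (c = Add(Add(-33648, -12074), 734) = Add(-45722, 734) = -44988)
Mul(Function('g')(42), Pow(c, -1)) = Mul(0, Pow(-44988, -1)) = Mul(0, Rational(-1, 44988)) = 0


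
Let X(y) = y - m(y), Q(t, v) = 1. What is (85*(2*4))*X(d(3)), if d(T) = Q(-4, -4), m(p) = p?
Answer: 0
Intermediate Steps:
d(T) = 1
X(y) = 0 (X(y) = y - y = 0)
(85*(2*4))*X(d(3)) = (85*(2*4))*0 = (85*8)*0 = 680*0 = 0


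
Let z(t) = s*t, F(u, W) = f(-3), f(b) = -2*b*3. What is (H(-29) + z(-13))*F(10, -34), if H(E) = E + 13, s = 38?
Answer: -9180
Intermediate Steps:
f(b) = -6*b
F(u, W) = 18 (F(u, W) = -6*(-3) = 18)
z(t) = 38*t
H(E) = 13 + E
(H(-29) + z(-13))*F(10, -34) = ((13 - 29) + 38*(-13))*18 = (-16 - 494)*18 = -510*18 = -9180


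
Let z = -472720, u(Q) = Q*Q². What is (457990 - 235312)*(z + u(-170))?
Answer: -1199281358160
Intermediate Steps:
u(Q) = Q³
(457990 - 235312)*(z + u(-170)) = (457990 - 235312)*(-472720 + (-170)³) = 222678*(-472720 - 4913000) = 222678*(-5385720) = -1199281358160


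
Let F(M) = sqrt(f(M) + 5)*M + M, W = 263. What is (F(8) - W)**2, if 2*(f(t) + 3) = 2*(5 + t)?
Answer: 65985 - 4080*sqrt(15) ≈ 50183.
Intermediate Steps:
f(t) = 2 + t (f(t) = -3 + (2*(5 + t))/2 = -3 + (10 + 2*t)/2 = -3 + (5 + t) = 2 + t)
F(M) = M + M*sqrt(7 + M) (F(M) = sqrt((2 + M) + 5)*M + M = sqrt(7 + M)*M + M = M*sqrt(7 + M) + M = M + M*sqrt(7 + M))
(F(8) - W)**2 = (8*(1 + sqrt(7 + 8)) - 1*263)**2 = (8*(1 + sqrt(15)) - 263)**2 = ((8 + 8*sqrt(15)) - 263)**2 = (-255 + 8*sqrt(15))**2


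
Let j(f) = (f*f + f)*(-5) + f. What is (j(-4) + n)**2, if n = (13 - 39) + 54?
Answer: 1296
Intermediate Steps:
n = 28 (n = -26 + 54 = 28)
j(f) = -5*f**2 - 4*f (j(f) = (f**2 + f)*(-5) + f = (f + f**2)*(-5) + f = (-5*f - 5*f**2) + f = -5*f**2 - 4*f)
(j(-4) + n)**2 = (-1*(-4)*(4 + 5*(-4)) + 28)**2 = (-1*(-4)*(4 - 20) + 28)**2 = (-1*(-4)*(-16) + 28)**2 = (-64 + 28)**2 = (-36)**2 = 1296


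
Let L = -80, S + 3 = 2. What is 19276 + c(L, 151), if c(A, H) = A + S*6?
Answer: 19190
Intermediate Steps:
S = -1 (S = -3 + 2 = -1)
c(A, H) = -6 + A (c(A, H) = A - 1*6 = A - 6 = -6 + A)
19276 + c(L, 151) = 19276 + (-6 - 80) = 19276 - 86 = 19190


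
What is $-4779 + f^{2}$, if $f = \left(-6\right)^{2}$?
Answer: $-3483$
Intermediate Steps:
$f = 36$
$-4779 + f^{2} = -4779 + 36^{2} = -4779 + 1296 = -3483$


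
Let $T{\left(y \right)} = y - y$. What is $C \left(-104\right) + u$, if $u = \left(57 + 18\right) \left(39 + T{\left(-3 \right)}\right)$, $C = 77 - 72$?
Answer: $2405$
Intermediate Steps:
$T{\left(y \right)} = 0$
$C = 5$ ($C = 77 - 72 = 5$)
$u = 2925$ ($u = \left(57 + 18\right) \left(39 + 0\right) = 75 \cdot 39 = 2925$)
$C \left(-104\right) + u = 5 \left(-104\right) + 2925 = -520 + 2925 = 2405$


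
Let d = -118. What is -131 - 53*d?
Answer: 6123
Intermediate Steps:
-131 - 53*d = -131 - 53*(-118) = -131 + 6254 = 6123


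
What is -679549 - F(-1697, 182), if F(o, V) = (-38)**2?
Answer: -680993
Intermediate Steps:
F(o, V) = 1444
-679549 - F(-1697, 182) = -679549 - 1*1444 = -679549 - 1444 = -680993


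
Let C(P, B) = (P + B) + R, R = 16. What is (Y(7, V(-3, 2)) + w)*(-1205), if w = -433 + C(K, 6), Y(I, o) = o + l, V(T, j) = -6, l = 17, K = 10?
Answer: 469950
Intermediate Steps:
C(P, B) = 16 + B + P (C(P, B) = (P + B) + 16 = (B + P) + 16 = 16 + B + P)
Y(I, o) = 17 + o (Y(I, o) = o + 17 = 17 + o)
w = -401 (w = -433 + (16 + 6 + 10) = -433 + 32 = -401)
(Y(7, V(-3, 2)) + w)*(-1205) = ((17 - 6) - 401)*(-1205) = (11 - 401)*(-1205) = -390*(-1205) = 469950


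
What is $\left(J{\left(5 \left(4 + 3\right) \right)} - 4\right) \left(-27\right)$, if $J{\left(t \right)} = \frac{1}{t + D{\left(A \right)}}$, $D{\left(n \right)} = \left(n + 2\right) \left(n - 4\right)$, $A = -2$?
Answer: $\frac{3753}{35} \approx 107.23$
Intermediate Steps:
$D{\left(n \right)} = \left(-4 + n\right) \left(2 + n\right)$ ($D{\left(n \right)} = \left(2 + n\right) \left(-4 + n\right) = \left(-4 + n\right) \left(2 + n\right)$)
$J{\left(t \right)} = \frac{1}{t}$ ($J{\left(t \right)} = \frac{1}{t - \left(4 - 4\right)} = \frac{1}{t + \left(-8 + 4 + 4\right)} = \frac{1}{t + 0} = \frac{1}{t}$)
$\left(J{\left(5 \left(4 + 3\right) \right)} - 4\right) \left(-27\right) = \left(\frac{1}{5 \left(4 + 3\right)} - 4\right) \left(-27\right) = \left(\frac{1}{5 \cdot 7} - 4\right) \left(-27\right) = \left(\frac{1}{35} - 4\right) \left(-27\right) = \left(- \frac{139}{35}\right) \left(-27\right) = \frac{3753}{35}$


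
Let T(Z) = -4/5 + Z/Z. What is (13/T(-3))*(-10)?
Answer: -650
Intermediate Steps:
T(Z) = ⅕ (T(Z) = -4*⅕ + 1 = -⅘ + 1 = ⅕)
(13/T(-3))*(-10) = (13/(⅕))*(-10) = (13*5)*(-10) = 65*(-10) = -650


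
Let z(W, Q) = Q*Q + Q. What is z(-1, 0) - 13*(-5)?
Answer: 65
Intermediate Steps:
z(W, Q) = Q + Q**2 (z(W, Q) = Q**2 + Q = Q + Q**2)
z(-1, 0) - 13*(-5) = 0*(1 + 0) - 13*(-5) = 0*1 + 65 = 0 + 65 = 65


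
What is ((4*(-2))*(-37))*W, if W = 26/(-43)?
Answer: -7696/43 ≈ -178.98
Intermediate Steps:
W = -26/43 (W = 26*(-1/43) = -26/43 ≈ -0.60465)
((4*(-2))*(-37))*W = ((4*(-2))*(-37))*(-26/43) = -8*(-37)*(-26/43) = 296*(-26/43) = -7696/43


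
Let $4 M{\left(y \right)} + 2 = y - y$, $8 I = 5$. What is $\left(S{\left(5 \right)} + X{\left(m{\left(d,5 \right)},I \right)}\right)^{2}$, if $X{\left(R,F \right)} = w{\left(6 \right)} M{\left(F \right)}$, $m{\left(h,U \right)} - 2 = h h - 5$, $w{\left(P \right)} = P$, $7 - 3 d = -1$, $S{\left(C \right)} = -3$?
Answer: $36$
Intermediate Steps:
$d = \frac{8}{3}$ ($d = \frac{7}{3} - - \frac{1}{3} = \frac{7}{3} + \frac{1}{3} = \frac{8}{3} \approx 2.6667$)
$I = \frac{5}{8}$ ($I = \frac{1}{8} \cdot 5 = \frac{5}{8} \approx 0.625$)
$m{\left(h,U \right)} = -3 + h^{2}$ ($m{\left(h,U \right)} = 2 + \left(h h - 5\right) = 2 + \left(h^{2} - 5\right) = 2 + \left(-5 + h^{2}\right) = -3 + h^{2}$)
$M{\left(y \right)} = - \frac{1}{2}$ ($M{\left(y \right)} = - \frac{1}{2} + \frac{y - y}{4} = - \frac{1}{2} + \frac{1}{4} \cdot 0 = - \frac{1}{2} + 0 = - \frac{1}{2}$)
$X{\left(R,F \right)} = -3$ ($X{\left(R,F \right)} = 6 \left(- \frac{1}{2}\right) = -3$)
$\left(S{\left(5 \right)} + X{\left(m{\left(d,5 \right)},I \right)}\right)^{2} = \left(-3 - 3\right)^{2} = \left(-6\right)^{2} = 36$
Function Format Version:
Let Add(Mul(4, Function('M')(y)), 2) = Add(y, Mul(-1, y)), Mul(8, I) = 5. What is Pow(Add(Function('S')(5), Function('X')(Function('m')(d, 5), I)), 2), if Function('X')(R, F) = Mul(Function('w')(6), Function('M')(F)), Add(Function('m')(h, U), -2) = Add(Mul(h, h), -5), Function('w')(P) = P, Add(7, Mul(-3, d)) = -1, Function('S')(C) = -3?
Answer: 36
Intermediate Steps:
d = Rational(8, 3) (d = Add(Rational(7, 3), Mul(Rational(-1, 3), -1)) = Add(Rational(7, 3), Rational(1, 3)) = Rational(8, 3) ≈ 2.6667)
I = Rational(5, 8) (I = Mul(Rational(1, 8), 5) = Rational(5, 8) ≈ 0.62500)
Function('m')(h, U) = Add(-3, Pow(h, 2)) (Function('m')(h, U) = Add(2, Add(Mul(h, h), -5)) = Add(2, Add(Pow(h, 2), -5)) = Add(2, Add(-5, Pow(h, 2))) = Add(-3, Pow(h, 2)))
Function('M')(y) = Rational(-1, 2) (Function('M')(y) = Add(Rational(-1, 2), Mul(Rational(1, 4), Add(y, Mul(-1, y)))) = Add(Rational(-1, 2), Mul(Rational(1, 4), 0)) = Add(Rational(-1, 2), 0) = Rational(-1, 2))
Function('X')(R, F) = -3 (Function('X')(R, F) = Mul(6, Rational(-1, 2)) = -3)
Pow(Add(Function('S')(5), Function('X')(Function('m')(d, 5), I)), 2) = Pow(Add(-3, -3), 2) = Pow(-6, 2) = 36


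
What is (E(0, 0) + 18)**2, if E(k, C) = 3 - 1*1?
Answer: 400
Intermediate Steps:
E(k, C) = 2 (E(k, C) = 3 - 1 = 2)
(E(0, 0) + 18)**2 = (2 + 18)**2 = 20**2 = 400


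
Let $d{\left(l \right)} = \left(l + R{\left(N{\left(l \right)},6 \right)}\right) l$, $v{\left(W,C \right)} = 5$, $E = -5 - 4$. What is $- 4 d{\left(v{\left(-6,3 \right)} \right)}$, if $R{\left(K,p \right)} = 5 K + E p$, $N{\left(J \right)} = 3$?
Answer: $680$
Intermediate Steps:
$E = -9$ ($E = -5 - 4 = -9$)
$R{\left(K,p \right)} = - 9 p + 5 K$ ($R{\left(K,p \right)} = 5 K - 9 p = - 9 p + 5 K$)
$d{\left(l \right)} = l \left(-39 + l\right)$ ($d{\left(l \right)} = \left(l + \left(\left(-9\right) 6 + 5 \cdot 3\right)\right) l = \left(l + \left(-54 + 15\right)\right) l = \left(l - 39\right) l = \left(-39 + l\right) l = l \left(-39 + l\right)$)
$- 4 d{\left(v{\left(-6,3 \right)} \right)} = - 4 \cdot 5 \left(-39 + 5\right) = - 4 \cdot 5 \left(-34\right) = \left(-4\right) \left(-170\right) = 680$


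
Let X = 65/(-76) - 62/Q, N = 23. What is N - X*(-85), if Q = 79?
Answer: -698903/6004 ≈ -116.41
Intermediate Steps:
X = -9847/6004 (X = 65/(-76) - 62/79 = 65*(-1/76) - 62*1/79 = -65/76 - 62/79 = -9847/6004 ≈ -1.6401)
N - X*(-85) = 23 - 1*(-9847/6004)*(-85) = 23 + (9847/6004)*(-85) = 23 - 836995/6004 = -698903/6004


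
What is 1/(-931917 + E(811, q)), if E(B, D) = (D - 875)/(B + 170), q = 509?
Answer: -327/304736981 ≈ -1.0731e-6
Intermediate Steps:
E(B, D) = (-875 + D)/(170 + B)
1/(-931917 + E(811, q)) = 1/(-931917 + (-875 + 509)/(170 + 811)) = 1/(-931917 - 366/981) = 1/(-931917 + (1/981)*(-366)) = 1/(-931917 - 122/327) = 1/(-304736981/327) = -327/304736981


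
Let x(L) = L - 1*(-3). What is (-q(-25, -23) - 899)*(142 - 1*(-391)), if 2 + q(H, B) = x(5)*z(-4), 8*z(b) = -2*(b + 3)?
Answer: -479167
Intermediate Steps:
x(L) = 3 + L (x(L) = L + 3 = 3 + L)
z(b) = -¾ - b/4 (z(b) = (-2*(b + 3))/8 = (-2*(3 + b))/8 = (-6 - 2*b)/8 = -¾ - b/4)
q(H, B) = 0 (q(H, B) = -2 + (3 + 5)*(-¾ - ¼*(-4)) = -2 + 8*(-¾ + 1) = -2 + 8*(¼) = -2 + 2 = 0)
(-q(-25, -23) - 899)*(142 - 1*(-391)) = (-1*0 - 899)*(142 - 1*(-391)) = (0 - 899)*(142 + 391) = -899*533 = -479167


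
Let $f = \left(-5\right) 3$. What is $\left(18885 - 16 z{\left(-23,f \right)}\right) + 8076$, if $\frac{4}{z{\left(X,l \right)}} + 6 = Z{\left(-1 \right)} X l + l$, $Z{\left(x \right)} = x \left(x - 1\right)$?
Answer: $\frac{18036845}{669} \approx 26961.0$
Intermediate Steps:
$f = -15$
$Z{\left(x \right)} = x \left(-1 + x\right)$
$z{\left(X,l \right)} = \frac{4}{-6 + l + 2 X l}$ ($z{\left(X,l \right)} = \frac{4}{-6 + \left(- (-1 - 1) X l + l\right)} = \frac{4}{-6 + \left(\left(-1\right) \left(-2\right) X l + l\right)} = \frac{4}{-6 + \left(2 X l + l\right)} = \frac{4}{-6 + \left(l + 2 X l\right)} = \frac{4}{-6 + l + 2 X l}$)
$\left(18885 - 16 z{\left(-23,f \right)}\right) + 8076 = \left(18885 - 16 \frac{4}{-6 - 15 + 2 \left(-23\right) \left(-15\right)}\right) + 8076 = \left(18885 - 16 \frac{4}{-6 - 15 + 690}\right) + 8076 = \left(18885 - 16 \cdot \frac{4}{669}\right) + 8076 = \left(18885 - 16 \cdot 4 \cdot \frac{1}{669}\right) + 8076 = \left(18885 - \frac{64}{669}\right) + 8076 = \frac{12634001}{669} + 8076 = \frac{18036845}{669}$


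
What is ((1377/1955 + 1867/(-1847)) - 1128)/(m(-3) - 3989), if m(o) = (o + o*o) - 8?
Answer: 18435226/65208335 ≈ 0.28271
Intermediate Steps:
m(o) = -8 + o + o² (m(o) = (o + o²) - 8 = -8 + o + o²)
((1377/1955 + 1867/(-1847)) - 1128)/(m(-3) - 3989) = ((1377/1955 + 1867/(-1847)) - 1128)/((-8 - 3 + (-3)²) - 3989) = ((1377*(1/1955) + 1867*(-1/1847)) - 1128)/((-8 - 3 + 9) - 3989) = ((81/115 - 1867/1847) - 1128)/(-2 - 3989) = (-65098/212405 - 1128)/(-3991) = -239657938/212405*(-1/3991) = 18435226/65208335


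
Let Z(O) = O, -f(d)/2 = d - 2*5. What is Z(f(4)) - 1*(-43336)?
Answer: 43348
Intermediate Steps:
f(d) = 20 - 2*d (f(d) = -2*(d - 2*5) = -2*(d - 10) = -2*(-10 + d) = 20 - 2*d)
Z(f(4)) - 1*(-43336) = (20 - 2*4) - 1*(-43336) = (20 - 8) + 43336 = 12 + 43336 = 43348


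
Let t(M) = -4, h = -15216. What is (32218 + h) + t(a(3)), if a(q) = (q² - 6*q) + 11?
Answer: 16998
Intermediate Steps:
a(q) = 11 + q² - 6*q
(32218 + h) + t(a(3)) = (32218 - 15216) - 4 = 17002 - 4 = 16998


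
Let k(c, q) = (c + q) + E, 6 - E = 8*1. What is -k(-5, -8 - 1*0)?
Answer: 15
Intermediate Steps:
E = -2 (E = 6 - 8 = -2)
k(c, q) = -2 + c + q (k(c, q) = (c + q) - 2 = -2 + c + q)
-k(-5, -8 - 1*0) = -(-2 - 5 + (-8 - 1*0)) = -(-2 - 5 + (-8 + 0)) = -(-2 - 5 - 8) = -1*(-15) = 15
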